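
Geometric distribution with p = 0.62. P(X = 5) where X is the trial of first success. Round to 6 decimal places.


P = (1-p)^(k-1) * p
(1-p)^(k-1) = 0.38^4 = 0.02085136
P = 0.02085136 * 0.62 ≈ 0.01292784

0.012928


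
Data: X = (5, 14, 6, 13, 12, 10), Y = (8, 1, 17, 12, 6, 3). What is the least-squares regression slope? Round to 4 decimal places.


b = sum((xi-xbar)(yi-ybar)) / sum((xi-xbar)^2)
n = 6, xbar = 60/6 = 10, ybar = 47/6 ≈ 7.833333
Sxy = sum((xi-xbar)(yi-ybar)) = -56
Sxx = sum((xi-xbar)^2) = 70
b = Sxy / Sxx = -0.8

-0.8000


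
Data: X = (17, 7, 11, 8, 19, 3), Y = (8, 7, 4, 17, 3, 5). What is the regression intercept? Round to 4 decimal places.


a = ybar - b*xbar, where b = sum((xi-xbar)(yi-ybar)) / sum((xi-xbar)^2)
n = 6, xbar = 65/6 ≈ 10.833333, ybar = 44/6 = 22/3 ≈ 7.333333
Sxy = sum((xi-xbar)(yi-ybar)) = -119/3 ≈ -39.666667
Sxx = sum((xi-xbar)^2) = 1133/6 ≈ 188.833333
b = Sxy / Sxx = -238/1133 ≈ -0.210062
a = 7.333333 - (-0.210062) * 10.833333 = 10887/1133 ≈ 9.609003

9.6090


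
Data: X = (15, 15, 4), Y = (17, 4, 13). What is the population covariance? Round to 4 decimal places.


Cov = (1/n)*sum((xi-xbar)(yi-ybar))
n = 3, xbar = 34/3 ≈ 11.333333, ybar = 34/3 ≈ 11.333333
sum((xi-xbar)(yi-ybar)) = -55/3 ≈ -18.333333
Cov = -18.333333 / 3 = -55/9 ≈ -6.111111

-6.1111


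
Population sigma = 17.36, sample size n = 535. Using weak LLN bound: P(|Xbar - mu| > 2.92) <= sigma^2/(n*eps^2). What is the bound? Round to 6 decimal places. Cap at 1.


bound = min(1, sigma^2/(n*eps^2))
sigma^2 = 17.36^2 = 301.3696
n*eps^2 = 535 * 2.92^2 = 535 * 8.5264 = 4561.624
sigma^2/(n*eps^2) = 301.3696 / 4561.624 ≈ 0.06606630

0.066066


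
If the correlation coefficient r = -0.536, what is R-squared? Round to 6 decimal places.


R^2 = r^2 = (-0.536)^2 = 0.287296

0.287296


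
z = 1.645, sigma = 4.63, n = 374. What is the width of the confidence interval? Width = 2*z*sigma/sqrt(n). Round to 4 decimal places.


width = 2*z*sigma/sqrt(n)
2*z*sigma = 2 * 1.645 * 4.63 = 15.2327
sqrt(374) ≈ 19.339080
width = 15.2327 / 19.339080 ≈ 0.787664

0.7877


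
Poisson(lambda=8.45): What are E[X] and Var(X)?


E[X] = Var(X) = lambda = 8.45

8.45, 8.45


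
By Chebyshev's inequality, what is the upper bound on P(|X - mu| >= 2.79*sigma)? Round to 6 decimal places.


P <= 1/k^2
k^2 = 2.79^2 = 7.7841
1/k^2 = 1 / 7.7841 ≈ 0.12846700

0.128467


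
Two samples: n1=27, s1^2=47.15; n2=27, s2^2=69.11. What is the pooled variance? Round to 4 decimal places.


sp^2 = ((n1-1)*s1^2 + (n2-1)*s2^2)/(n1+n2-2)
(n1-1)*s1^2 = 26 * 47.15 = 1225.9
(n2-1)*s2^2 = 26 * 69.11 = 1796.86
numerator = 1225.9 + 1796.86 = 3022.76
n1+n2-2 = 52
sp^2 = 3022.76 / 52 = 58.13

58.1300


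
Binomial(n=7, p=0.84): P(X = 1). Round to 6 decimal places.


P = C(n,k) * p^k * (1-p)^(n-k)
C(7,1) = 7
p^k = 0.84^1 = 0.84
(1-p)^(n-k) = 0.16^6 ≈ 0.00001677722
P = 7 * 0.84 * 0.00001677722 ≈ 0.000099

0.000099


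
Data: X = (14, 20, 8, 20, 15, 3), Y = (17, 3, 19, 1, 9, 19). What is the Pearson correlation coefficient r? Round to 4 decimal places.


r = sum((xi-xbar)(yi-ybar)) / sqrt(sum((xi-xbar)^2) * sum((yi-ybar)^2))
n = 6, xbar = 80/6 = 40/3 ≈ 13.333333, ybar = 68/6 = 34/3 ≈ 11.333333
Sxy = sum((xi-xbar)(yi-ybar)) = -734/3 ≈ -244.666667
Sxx = sum((xi-xbar)^2) = 682/3 ≈ 227.333333
Syy = sum((yi-ybar)^2) = 994/3 ≈ 331.333333
sqrt(Sxx*Syy) ≈ 274.450562
r = Sxy / sqrt(Sxx*Syy) = -244.666667 / 274.450562 ≈ -0.891478

-0.8915


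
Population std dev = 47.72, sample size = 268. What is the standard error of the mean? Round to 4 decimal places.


SE = sigma / sqrt(n)
sqrt(268) ≈ 16.370706
SE = 47.72 / 16.370706 ≈ 2.914963

2.9150


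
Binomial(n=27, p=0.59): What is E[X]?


E[X] = n*p = 27 * 0.59 = 15.93

15.93


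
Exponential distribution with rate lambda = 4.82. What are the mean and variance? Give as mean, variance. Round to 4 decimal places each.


mean = 1/lam, var = 1/lam^2
mean = 1 / 4.82 = 50/241 ≈ 0.207469
lam^2 = 4.82^2 = 23.2324
var = 1 / 23.2324 ≈ 0.043043

0.2075, 0.0430


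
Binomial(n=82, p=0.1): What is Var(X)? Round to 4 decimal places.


Var = n*p*(1-p) = 82 * 0.1 * 0.9 = 7.38

7.3800


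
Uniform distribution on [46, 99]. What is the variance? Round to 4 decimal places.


Var = (b-a)^2 / 12
(b-a)^2 = (99 - 46)^2 = 2809
Var = 2809/12 ≈ 234.083333

234.0833


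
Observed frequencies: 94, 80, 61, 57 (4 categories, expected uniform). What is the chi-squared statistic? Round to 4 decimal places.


chi2 = sum((O-E)^2/E), E = total/4
total = 292, E = 292/4 = 73
(94 - 73)^2 / 73 = 441 / 73 = 441/73 ≈ 6.041096
(80 - 73)^2 / 73 = 49 / 73 = 49/73 ≈ 0.671233
(61 - 73)^2 / 73 = 144 / 73 = 144/73 ≈ 1.972603
(57 - 73)^2 / 73 = 256 / 73 = 256/73 ≈ 3.506849
chi2 = 890/73 ≈ 12.191781

12.1918


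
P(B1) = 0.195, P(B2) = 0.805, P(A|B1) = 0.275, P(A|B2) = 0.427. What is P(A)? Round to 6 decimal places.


P(A) = P(A|B1)*P(B1) + P(A|B2)*P(B2)
P(A|B1)*P(B1) = 0.275 * 0.195 = 0.053625
P(A|B2)*P(B2) = 0.427 * 0.805 = 0.343735
P(A) = 0.053625 + 0.343735 = 0.39736

0.397360


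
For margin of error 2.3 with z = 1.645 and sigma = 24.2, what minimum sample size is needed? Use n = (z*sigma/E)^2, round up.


z*sigma/E = 1.645 * 24.2 / 2.3 = 39809/2300 ≈ 17.308261
(z*sigma/E)^2 ≈ 299.575894
round up: n = 300

300


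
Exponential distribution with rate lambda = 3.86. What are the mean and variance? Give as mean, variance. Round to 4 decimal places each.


mean = 1/lam, var = 1/lam^2
mean = 1 / 3.86 = 50/193 ≈ 0.259067
lam^2 = 3.86^2 = 14.8996
var = 1 / 14.8996 ≈ 0.067116

0.2591, 0.0671


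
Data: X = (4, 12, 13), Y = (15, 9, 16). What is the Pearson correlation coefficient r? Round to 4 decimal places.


r = sum((xi-xbar)(yi-ybar)) / sqrt(sum((xi-xbar)^2) * sum((yi-ybar)^2))
n = 3, xbar = 29/3 ≈ 9.666667, ybar = 40/3 ≈ 13.333333
Sxy = sum((xi-xbar)(yi-ybar)) = -32/3 ≈ -10.666667
Sxx = sum((xi-xbar)^2) = 146/3 ≈ 48.666667
Syy = sum((yi-ybar)^2) = 86/3 ≈ 28.666667
sqrt(Sxx*Syy) ≈ 37.351186
r = Sxy / sqrt(Sxx*Syy) = -10.666667 / 37.351186 ≈ -0.285578

-0.2856


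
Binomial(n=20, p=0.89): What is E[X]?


E[X] = n*p = 20 * 0.89 = 17.8

17.8


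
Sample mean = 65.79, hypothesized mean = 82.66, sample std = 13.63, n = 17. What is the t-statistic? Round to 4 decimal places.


t = (xbar - mu0) / (s/sqrt(n))
xbar - mu0 = 65.79 - 82.66 = -16.87
sqrt(17) ≈ 4.12310563
s/sqrt(n) = 13.63 / 4.12310563 ≈ 3.30576057
t = -16.87 / 3.30576057 ≈ -5.103213

-5.1032


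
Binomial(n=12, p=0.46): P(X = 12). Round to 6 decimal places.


P = C(n,k) * p^k * (1-p)^(n-k)
C(12,12) = 1
p^k = 0.46^12 ≈ 0.00008976230
(1-p)^(n-k) = 0.54^0 = 1
P = 1 * 0.00008976230 * 1 ≈ 0.000090

0.000090


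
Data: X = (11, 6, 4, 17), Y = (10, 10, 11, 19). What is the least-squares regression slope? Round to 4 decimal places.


b = sum((xi-xbar)(yi-ybar)) / sum((xi-xbar)^2)
n = 4, xbar = 38/4 = 9.5, ybar = 50/4 = 12.5
Sxy = sum((xi-xbar)(yi-ybar)) = 62
Sxx = sum((xi-xbar)^2) = 101
b = Sxy / Sxx = 62/101 ≈ 0.613861

0.6139


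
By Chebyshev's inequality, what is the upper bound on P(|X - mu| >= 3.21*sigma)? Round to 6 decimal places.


P <= 1/k^2
k^2 = 3.21^2 = 10.3041
1/k^2 = 1 / 10.3041 ≈ 0.09704875

0.097049


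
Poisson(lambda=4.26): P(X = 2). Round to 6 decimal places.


P = e^(-lam) * lam^k / k!
e^(-4.26) ≈ 0.01412230
lam^k = 4.26^2 = 18.1476
k! = 2! = 2
P = 0.01412230 * 18.1476 / 2 ≈ 0.128143

0.128143


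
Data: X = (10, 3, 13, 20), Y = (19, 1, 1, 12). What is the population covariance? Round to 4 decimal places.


Cov = (1/n)*sum((xi-xbar)(yi-ybar))
n = 4, xbar = 46/4 = 11.5, ybar = 33/4 = 8.25
sum((xi-xbar)(yi-ybar)) = 66.5
Cov = 66.5 / 4 = 16.625

16.6250


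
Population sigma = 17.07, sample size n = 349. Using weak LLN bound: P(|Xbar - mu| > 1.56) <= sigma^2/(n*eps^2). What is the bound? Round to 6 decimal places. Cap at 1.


bound = min(1, sigma^2/(n*eps^2))
sigma^2 = 17.07^2 = 291.3849
n*eps^2 = 349 * 1.56^2 = 349 * 2.4336 = 849.3264
sigma^2/(n*eps^2) = 291.3849 / 849.3264 ≈ 0.34307764

0.343078


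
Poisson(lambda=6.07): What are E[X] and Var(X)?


E[X] = Var(X) = lambda = 6.07

6.07, 6.07


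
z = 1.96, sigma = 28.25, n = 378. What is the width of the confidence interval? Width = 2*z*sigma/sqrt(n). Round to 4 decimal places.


width = 2*z*sigma/sqrt(n)
2*z*sigma = 2 * 1.96 * 28.25 = 110.74
sqrt(378) ≈ 19.442222
width = 110.74 / 19.442222 ≈ 5.695851

5.6959


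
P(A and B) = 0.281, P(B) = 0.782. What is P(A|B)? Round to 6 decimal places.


P(A|B) = P(A and B) / P(B) = 0.281 / 0.782 = 281/782 ≈ 0.35933504

0.359335


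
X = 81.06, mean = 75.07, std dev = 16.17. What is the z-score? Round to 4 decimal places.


z = (X - mu) / sigma
X - mu = 81.06 - 75.07 = 5.99
z = 5.99 / 16.17 = 599/1617 ≈ 0.370439

0.3704


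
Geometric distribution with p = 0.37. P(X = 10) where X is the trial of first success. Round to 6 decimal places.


P = (1-p)^(k-1) * p
(1-p)^(k-1) = 0.63^9 ≈ 0.01563381
P = 0.01563381 * 0.37 ≈ 0.005784511

0.005785


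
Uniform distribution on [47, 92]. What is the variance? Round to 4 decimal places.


Var = (b-a)^2 / 12
(b-a)^2 = (92 - 47)^2 = 2025
Var = 2025/12 = 168.75

168.7500


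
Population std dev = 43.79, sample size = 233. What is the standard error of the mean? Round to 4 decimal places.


SE = sigma / sqrt(n)
sqrt(233) ≈ 15.264338
SE = 43.79 / 15.264338 ≈ 2.868778

2.8688


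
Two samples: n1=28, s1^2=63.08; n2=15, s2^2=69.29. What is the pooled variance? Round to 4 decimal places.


sp^2 = ((n1-1)*s1^2 + (n2-1)*s2^2)/(n1+n2-2)
(n1-1)*s1^2 = 27 * 63.08 = 1703.16
(n2-1)*s2^2 = 14 * 69.29 = 970.06
numerator = 1703.16 + 970.06 = 2673.22
n1+n2-2 = 41
sp^2 = 2673.22 / 41 = 133661/2050 ≈ 65.200488

65.2005


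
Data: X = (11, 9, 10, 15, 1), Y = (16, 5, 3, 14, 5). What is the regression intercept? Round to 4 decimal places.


a = ybar - b*xbar, where b = sum((xi-xbar)(yi-ybar)) / sum((xi-xbar)^2)
n = 5, xbar = 46/5 = 9.2, ybar = 43/5 = 8.6
Sxy = sum((xi-xbar)(yi-ybar)) = 70.4
Sxx = sum((xi-xbar)^2) = 104.8
b = Sxy / Sxx = 88/131 ≈ 0.671756
a = 8.6 - 0.671756 * 9.2 = 317/131 ≈ 2.419847

2.4198


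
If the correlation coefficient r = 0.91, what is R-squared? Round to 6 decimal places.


R^2 = r^2 = (0.91)^2 = 0.8281

0.828100


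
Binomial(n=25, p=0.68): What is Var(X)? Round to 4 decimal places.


Var = n*p*(1-p) = 25 * 0.68 * 0.32 = 5.44

5.4400


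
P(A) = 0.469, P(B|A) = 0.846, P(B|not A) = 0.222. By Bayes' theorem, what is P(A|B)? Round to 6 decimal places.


P(A|B) = P(B|A)*P(A) / P(B), P(B) = P(B|A)*P(A) + P(B|not A)*P(not A)
P(B|A)*P(A) = 0.846 * 0.469 = 0.396774
P(B|not A)*P(not A) = 0.222 * 0.531 = 0.117882
P(B) = 0.396774 + 0.117882 = 0.514656
P(A|B) = 0.396774 / 0.514656 ≈ 0.77094992

0.770950


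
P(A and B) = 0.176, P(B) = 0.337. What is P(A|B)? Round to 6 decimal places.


P(A|B) = P(A and B) / P(B) = 0.176 / 0.337 = 176/337 ≈ 0.52225519

0.522255


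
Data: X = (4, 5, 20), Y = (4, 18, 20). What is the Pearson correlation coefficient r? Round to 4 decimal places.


r = sum((xi-xbar)(yi-ybar)) / sqrt(sum((xi-xbar)^2) * sum((yi-ybar)^2))
n = 3, xbar = 29/3 ≈ 9.666667, ybar = 42/3 = 14
Sxy = sum((xi-xbar)(yi-ybar)) = 100
Sxx = sum((xi-xbar)^2) = 482/3 ≈ 160.666667
Syy = sum((yi-ybar)^2) = 152
sqrt(Sxx*Syy) ≈ 156.273265
r = Sxy / sqrt(Sxx*Syy) = 100 / 156.273265 ≈ 0.639905

0.6399


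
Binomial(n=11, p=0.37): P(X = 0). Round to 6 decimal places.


P = C(n,k) * p^k * (1-p)^(n-k)
C(11,0) = 1
p^k = 0.37^0 = 1
(1-p)^(n-k) = 0.63^11 ≈ 0.006205061
P = 1 * 1 * 0.006205061 ≈ 0.006205

0.006205


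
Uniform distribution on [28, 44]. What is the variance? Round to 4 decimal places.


Var = (b-a)^2 / 12
(b-a)^2 = (44 - 28)^2 = 256
Var = 256/12 ≈ 21.333333

21.3333


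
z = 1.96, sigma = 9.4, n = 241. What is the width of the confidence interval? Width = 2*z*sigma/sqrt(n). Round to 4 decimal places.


width = 2*z*sigma/sqrt(n)
2*z*sigma = 2 * 1.96 * 9.4 = 36.848
sqrt(241) ≈ 15.524175
width = 36.848 / 15.524175 ≈ 2.373588

2.3736


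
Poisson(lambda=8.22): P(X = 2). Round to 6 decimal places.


P = e^(-lam) * lam^k / k!
e^(-8.22) ≈ 0.0002692151
lam^k = 8.22^2 = 67.5684
k! = 2! = 2
P = 0.0002692151 * 67.5684 / 2 ≈ 0.009095

0.009095


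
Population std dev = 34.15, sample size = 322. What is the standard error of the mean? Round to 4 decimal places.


SE = sigma / sqrt(n)
sqrt(322) ≈ 17.944358
SE = 34.15 / 17.944358 ≈ 1.903105

1.9031


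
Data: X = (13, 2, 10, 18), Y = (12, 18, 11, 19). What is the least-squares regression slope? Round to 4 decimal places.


b = sum((xi-xbar)(yi-ybar)) / sum((xi-xbar)^2)
n = 4, xbar = 43/4 = 10.75, ybar = 60/4 = 15
Sxy = sum((xi-xbar)(yi-ybar)) = -1
Sxx = sum((xi-xbar)^2) = 134.75
b = Sxy / Sxx = -4/539 ≈ -0.007421

-0.0074


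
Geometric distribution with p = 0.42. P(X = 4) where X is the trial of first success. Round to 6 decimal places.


P = (1-p)^(k-1) * p
(1-p)^(k-1) = 0.58^3 = 0.195112
P = 0.195112 * 0.42 = 0.08194704

0.081947


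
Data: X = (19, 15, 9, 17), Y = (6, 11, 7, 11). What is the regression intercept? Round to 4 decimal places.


a = ybar - b*xbar, where b = sum((xi-xbar)(yi-ybar)) / sum((xi-xbar)^2)
n = 4, xbar = 60/4 = 15, ybar = 35/4 = 8.75
Sxy = sum((xi-xbar)(yi-ybar)) = 4
Sxx = sum((xi-xbar)^2) = 56
b = Sxy / Sxx = 1/14 ≈ 0.071429
a = 8.75 - 0.071429 * 15 = 215/28 ≈ 7.678571

7.6786


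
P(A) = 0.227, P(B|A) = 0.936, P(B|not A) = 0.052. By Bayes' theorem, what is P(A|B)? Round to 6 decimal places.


P(A|B) = P(B|A)*P(A) / P(B), P(B) = P(B|A)*P(A) + P(B|not A)*P(not A)
P(B|A)*P(A) = 0.936 * 0.227 = 0.212472
P(B|not A)*P(not A) = 0.052 * 0.773 = 0.040196
P(B) = 0.212472 + 0.040196 = 0.252668
P(A|B) = 0.212472 / 0.252668 = 4086/4859 ≈ 0.84091377

0.840914


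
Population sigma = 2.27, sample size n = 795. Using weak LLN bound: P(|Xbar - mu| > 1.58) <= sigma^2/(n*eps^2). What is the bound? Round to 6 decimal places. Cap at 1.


bound = min(1, sigma^2/(n*eps^2))
sigma^2 = 2.27^2 = 5.1529
n*eps^2 = 795 * 1.58^2 = 795 * 2.4964 = 1984.638
sigma^2/(n*eps^2) = 5.1529 / 1984.638 ≈ 0.00259639

0.002596


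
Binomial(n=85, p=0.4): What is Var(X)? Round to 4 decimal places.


Var = n*p*(1-p) = 85 * 0.4 * 0.6 = 20.4

20.4000


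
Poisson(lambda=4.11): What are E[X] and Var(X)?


E[X] = Var(X) = lambda = 4.11

4.11, 4.11


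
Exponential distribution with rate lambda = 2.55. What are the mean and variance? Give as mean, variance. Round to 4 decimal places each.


mean = 1/lam, var = 1/lam^2
mean = 1 / 2.55 = 20/51 ≈ 0.392157
lam^2 = 2.55^2 = 6.5025
var = 1 / 6.5025 = 400/2601 ≈ 0.153787

0.3922, 0.1538


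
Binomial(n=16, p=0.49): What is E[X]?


E[X] = n*p = 16 * 0.49 = 7.84

7.84


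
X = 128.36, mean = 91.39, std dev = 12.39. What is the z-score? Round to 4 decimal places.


z = (X - mu) / sigma
X - mu = 128.36 - 91.39 = 36.97
z = 36.97 / 12.39 = 3697/1239 ≈ 2.983858

2.9839


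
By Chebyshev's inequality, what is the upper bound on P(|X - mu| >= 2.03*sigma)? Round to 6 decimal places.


P <= 1/k^2
k^2 = 2.03^2 = 4.1209
1/k^2 = 1 / 4.1209 ≈ 0.24266544

0.242665


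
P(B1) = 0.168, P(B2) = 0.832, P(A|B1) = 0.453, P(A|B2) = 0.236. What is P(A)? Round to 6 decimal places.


P(A) = P(A|B1)*P(B1) + P(A|B2)*P(B2)
P(A|B1)*P(B1) = 0.453 * 0.168 = 0.076104
P(A|B2)*P(B2) = 0.236 * 0.832 = 0.196352
P(A) = 0.076104 + 0.196352 = 0.272456

0.272456


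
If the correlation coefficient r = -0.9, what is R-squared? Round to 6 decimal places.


R^2 = r^2 = (-0.9)^2 = 0.81

0.810000


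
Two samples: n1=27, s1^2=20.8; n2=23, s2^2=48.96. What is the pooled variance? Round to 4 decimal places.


sp^2 = ((n1-1)*s1^2 + (n2-1)*s2^2)/(n1+n2-2)
(n1-1)*s1^2 = 26 * 20.8 = 540.8
(n2-1)*s2^2 = 22 * 48.96 = 1077.12
numerator = 540.8 + 1077.12 = 1617.92
n1+n2-2 = 48
sp^2 = 1617.92 / 48 = 2528/75 ≈ 33.706667

33.7067


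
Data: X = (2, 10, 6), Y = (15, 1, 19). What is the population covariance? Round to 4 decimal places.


Cov = (1/n)*sum((xi-xbar)(yi-ybar))
n = 3, xbar = 18/3 = 6, ybar = 35/3 ≈ 11.666667
sum((xi-xbar)(yi-ybar)) = -56
Cov = -56 / 3 = -56/3 ≈ -18.666667

-18.6667


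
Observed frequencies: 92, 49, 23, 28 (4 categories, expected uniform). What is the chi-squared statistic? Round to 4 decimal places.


chi2 = sum((O-E)^2/E), E = total/4
total = 192, E = 192/4 = 48
(92 - 48)^2 / 48 = 1936 / 48 = 121/3 ≈ 40.333333
(49 - 48)^2 / 48 = 1 / 48 = 1/48 ≈ 0.020833
(23 - 48)^2 / 48 = 625 / 48 = 625/48 ≈ 13.020833
(28 - 48)^2 / 48 = 400 / 48 = 25/3 ≈ 8.333333
chi2 = 1481/24 ≈ 61.708333

61.7083


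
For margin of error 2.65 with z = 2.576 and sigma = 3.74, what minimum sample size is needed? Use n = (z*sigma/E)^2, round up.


z*sigma/E = 2.576 * 3.74 / 2.65 ≈ 3.635562
(z*sigma/E)^2 ≈ 13.217313
round up: n = 14

14


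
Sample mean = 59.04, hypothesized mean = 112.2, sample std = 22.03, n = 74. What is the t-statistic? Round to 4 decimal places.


t = (xbar - mu0) / (s/sqrt(n))
xbar - mu0 = 59.04 - 112.2 = -53.16
sqrt(74) ≈ 8.60232527
s/sqrt(n) = 22.03 / 8.60232527 ≈ 2.56093548
t = -53.16 / 2.56093548 ≈ -20.758040

-20.7580


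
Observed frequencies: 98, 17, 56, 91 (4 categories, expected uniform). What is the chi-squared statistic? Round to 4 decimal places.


chi2 = sum((O-E)^2/E), E = total/4
total = 262, E = 262/4 = 65.5
(98 - 65.5)^2 / 65.5 = 1056.25 / 65.5 = 4225/262 ≈ 16.125954
(17 - 65.5)^2 / 65.5 = 2352.25 / 65.5 = 9409/262 ≈ 35.912214
(56 - 65.5)^2 / 65.5 = 90.25 / 65.5 = 361/262 ≈ 1.377863
(91 - 65.5)^2 / 65.5 = 650.25 / 65.5 = 2601/262 ≈ 9.927481
chi2 = 8298/131 ≈ 63.343511

63.3435


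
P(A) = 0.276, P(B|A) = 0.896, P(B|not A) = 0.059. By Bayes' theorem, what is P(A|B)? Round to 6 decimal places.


P(A|B) = P(B|A)*P(A) / P(B), P(B) = P(B|A)*P(A) + P(B|not A)*P(not A)
P(B|A)*P(A) = 0.896 * 0.276 = 0.247296
P(B|not A)*P(not A) = 0.059 * 0.724 = 0.042716
P(B) = 0.247296 + 0.042716 = 0.290012
P(A|B) = 0.247296 / 0.290012 ≈ 0.85270954

0.852710


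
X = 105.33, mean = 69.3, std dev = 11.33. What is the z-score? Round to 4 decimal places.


z = (X - mu) / sigma
X - mu = 105.33 - 69.3 = 36.03
z = 36.03 / 11.33 = 3603/1133 ≈ 3.180053

3.1801


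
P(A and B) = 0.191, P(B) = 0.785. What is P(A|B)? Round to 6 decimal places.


P(A|B) = P(A and B) / P(B) = 0.191 / 0.785 = 191/785 ≈ 0.24331210

0.243312


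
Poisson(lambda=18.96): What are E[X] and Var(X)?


E[X] = Var(X) = lambda = 18.96

18.96, 18.96


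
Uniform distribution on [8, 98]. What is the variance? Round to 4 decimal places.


Var = (b-a)^2 / 12
(b-a)^2 = (98 - 8)^2 = 8100
Var = 8100/12 = 675

675.0000


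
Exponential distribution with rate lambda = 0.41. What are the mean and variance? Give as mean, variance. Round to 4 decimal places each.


mean = 1/lam, var = 1/lam^2
mean = 1 / 0.41 = 100/41 ≈ 2.439024
lam^2 = 0.41^2 = 0.1681
var = 1 / 0.1681 = 10000/1681 ≈ 5.948840

2.4390, 5.9488


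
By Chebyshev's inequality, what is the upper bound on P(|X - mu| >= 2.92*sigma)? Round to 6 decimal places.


P <= 1/k^2
k^2 = 2.92^2 = 8.5264
1/k^2 = 1 / 8.5264 = 625/5329 ≈ 0.11728279

0.117283


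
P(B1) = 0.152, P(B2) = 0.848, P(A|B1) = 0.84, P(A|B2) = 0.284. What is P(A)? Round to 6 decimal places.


P(A) = P(A|B1)*P(B1) + P(A|B2)*P(B2)
P(A|B1)*P(B1) = 0.84 * 0.152 = 0.12768
P(A|B2)*P(B2) = 0.284 * 0.848 = 0.240832
P(A) = 0.12768 + 0.240832 = 0.368512

0.368512


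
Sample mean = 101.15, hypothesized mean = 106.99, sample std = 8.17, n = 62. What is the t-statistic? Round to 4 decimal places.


t = (xbar - mu0) / (s/sqrt(n))
xbar - mu0 = 101.15 - 106.99 = -5.84
sqrt(62) ≈ 7.87400787
s/sqrt(n) = 8.17 / 7.87400787 ≈ 1.03759104
t = -5.84 / 1.03759104 ≈ -5.628422

-5.6284


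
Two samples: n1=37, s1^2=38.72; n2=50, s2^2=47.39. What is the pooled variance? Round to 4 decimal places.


sp^2 = ((n1-1)*s1^2 + (n2-1)*s2^2)/(n1+n2-2)
(n1-1)*s1^2 = 36 * 38.72 = 1393.92
(n2-1)*s2^2 = 49 * 47.39 = 2322.11
numerator = 1393.92 + 2322.11 = 3716.03
n1+n2-2 = 85
sp^2 = 3716.03 / 85 = 43.718

43.7180


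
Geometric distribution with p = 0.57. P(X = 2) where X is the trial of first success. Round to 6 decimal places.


P = (1-p)^(k-1) * p
(1-p)^(k-1) = 0.43^1 = 0.43
P = 0.43 * 0.57 = 0.2451

0.245100


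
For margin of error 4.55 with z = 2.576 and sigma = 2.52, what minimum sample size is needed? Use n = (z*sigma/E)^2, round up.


z*sigma/E = 2.576 * 2.52 / 4.55 = 11592/8125 ≈ 1.426708
(z*sigma/E)^2 ≈ 2.035495
round up: n = 3

3


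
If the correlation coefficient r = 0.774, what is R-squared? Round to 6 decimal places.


R^2 = r^2 = (0.774)^2 = 0.599076

0.599076


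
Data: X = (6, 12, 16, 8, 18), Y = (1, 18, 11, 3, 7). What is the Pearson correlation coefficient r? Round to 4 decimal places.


r = sum((xi-xbar)(yi-ybar)) / sqrt(sum((xi-xbar)^2) * sum((yi-ybar)^2))
n = 5, xbar = 60/5 = 12, ybar = 40/5 = 8
Sxy = sum((xi-xbar)(yi-ybar)) = 68
Sxx = sum((xi-xbar)^2) = 104
Syy = sum((yi-ybar)^2) = 184
sqrt(Sxx*Syy) ≈ 138.332932
r = Sxy / sqrt(Sxx*Syy) = 68 / 138.332932 ≈ 0.491568

0.4916


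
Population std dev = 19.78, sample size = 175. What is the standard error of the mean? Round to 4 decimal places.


SE = sigma / sqrt(n)
sqrt(175) ≈ 13.228757
SE = 19.78 / 13.228757 ≈ 1.495227

1.4952


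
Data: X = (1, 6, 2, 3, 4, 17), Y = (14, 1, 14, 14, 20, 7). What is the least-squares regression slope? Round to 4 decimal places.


b = sum((xi-xbar)(yi-ybar)) / sum((xi-xbar)^2)
n = 6, xbar = 33/6 = 5.5, ybar = 70/6 = 35/3 ≈ 11.666667
Sxy = sum((xi-xbar)(yi-ybar)) = -96
Sxx = sum((xi-xbar)^2) = 173.5
b = Sxy / Sxx = -192/347 ≈ -0.553314

-0.5533


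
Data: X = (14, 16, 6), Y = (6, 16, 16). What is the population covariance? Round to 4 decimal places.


Cov = (1/n)*sum((xi-xbar)(yi-ybar))
n = 3, xbar = 36/3 = 12, ybar = 38/3 ≈ 12.666667
sum((xi-xbar)(yi-ybar)) = -20
Cov = -20 / 3 = -20/3 ≈ -6.666667

-6.6667


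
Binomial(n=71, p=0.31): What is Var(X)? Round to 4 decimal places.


Var = n*p*(1-p) = 71 * 0.31 * 0.69 = 15.1869

15.1869


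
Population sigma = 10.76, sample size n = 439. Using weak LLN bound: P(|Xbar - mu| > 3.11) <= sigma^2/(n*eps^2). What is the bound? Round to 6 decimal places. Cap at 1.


bound = min(1, sigma^2/(n*eps^2))
sigma^2 = 10.76^2 = 115.7776
n*eps^2 = 439 * 3.11^2 = 439 * 9.6721 = 4246.0519
sigma^2/(n*eps^2) = 115.7776 / 4246.0519 ≈ 0.02726712

0.027267


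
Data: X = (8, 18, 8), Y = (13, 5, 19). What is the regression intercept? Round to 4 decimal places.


a = ybar - b*xbar, where b = sum((xi-xbar)(yi-ybar)) / sum((xi-xbar)^2)
n = 3, xbar = 34/3 ≈ 11.333333, ybar = 37/3 ≈ 12.333333
Sxy = sum((xi-xbar)(yi-ybar)) = -220/3 ≈ -73.333333
Sxx = sum((xi-xbar)^2) = 200/3 ≈ 66.666667
b = Sxy / Sxx = -1.1
a = 12.333333 - (-1.1) * 11.333333 = 24.8

24.8000


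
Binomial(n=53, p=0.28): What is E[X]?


E[X] = n*p = 53 * 0.28 = 14.84

14.84


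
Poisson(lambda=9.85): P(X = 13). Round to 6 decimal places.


P = e^(-lam) * lam^k / k!
e^(-9.85) ≈ 0.00005274719
lam^k = 9.85^13 ≈ 8216199888157.639300
k! = 13! = 6227020800
P = 0.00005274719 * 8216199888157.639300 / 6227020800 ≈ 0.069597

0.069597


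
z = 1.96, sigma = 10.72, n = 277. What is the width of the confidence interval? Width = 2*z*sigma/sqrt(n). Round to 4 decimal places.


width = 2*z*sigma/sqrt(n)
2*z*sigma = 2 * 1.96 * 10.72 = 42.0224
sqrt(277) ≈ 16.643317
width = 42.0224 / 16.643317 ≈ 2.524881

2.5249


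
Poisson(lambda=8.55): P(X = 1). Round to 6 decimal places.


P = e^(-lam) * lam^k / k!
e^(-8.55) ≈ 0.0001935451
lam^k = 8.55^1 = 8.55
k! = 1! = 1
P = 0.0001935451 * 8.55 / 1 ≈ 0.001655

0.001655


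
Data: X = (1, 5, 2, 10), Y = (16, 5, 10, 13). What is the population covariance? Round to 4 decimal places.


Cov = (1/n)*sum((xi-xbar)(yi-ybar))
n = 4, xbar = 18/4 = 4.5, ybar = 44/4 = 11
sum((xi-xbar)(yi-ybar)) = -7
Cov = -7 / 4 = -1.75

-1.7500


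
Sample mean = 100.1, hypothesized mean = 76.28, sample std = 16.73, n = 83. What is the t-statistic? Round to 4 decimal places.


t = (xbar - mu0) / (s/sqrt(n))
xbar - mu0 = 100.1 - 76.28 = 23.82
sqrt(83) ≈ 9.11043358
s/sqrt(n) = 16.73 / 9.11043358 ≈ 1.83635607
t = 23.82 / 1.83635607 ≈ 12.971341

12.9713


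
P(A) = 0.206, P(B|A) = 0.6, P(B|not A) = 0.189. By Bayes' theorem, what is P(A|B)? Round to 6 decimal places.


P(A|B) = P(B|A)*P(A) / P(B), P(B) = P(B|A)*P(A) + P(B|not A)*P(not A)
P(B|A)*P(A) = 0.6 * 0.206 = 0.1236
P(B|not A)*P(not A) = 0.189 * 0.794 = 0.150066
P(B) = 0.1236 + 0.150066 = 0.273666
P(A|B) = 0.1236 / 0.273666 ≈ 0.45164544

0.451645


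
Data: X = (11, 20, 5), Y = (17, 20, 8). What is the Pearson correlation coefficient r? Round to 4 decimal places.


r = sum((xi-xbar)(yi-ybar)) / sqrt(sum((xi-xbar)^2) * sum((yi-ybar)^2))
n = 3, xbar = 36/3 = 12, ybar = 45/3 = 15
Sxy = sum((xi-xbar)(yi-ybar)) = 87
Sxx = sum((xi-xbar)^2) = 114
Syy = sum((yi-ybar)^2) = 78
sqrt(Sxx*Syy) ≈ 94.297402
r = Sxy / sqrt(Sxx*Syy) = 87 / 94.297402 ≈ 0.922613

0.9226


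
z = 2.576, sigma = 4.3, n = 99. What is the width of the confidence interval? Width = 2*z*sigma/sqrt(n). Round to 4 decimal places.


width = 2*z*sigma/sqrt(n)
2*z*sigma = 2 * 2.576 * 4.3 = 22.1536
sqrt(99) ≈ 9.949874
width = 22.1536 / 9.949874 ≈ 2.226521

2.2265


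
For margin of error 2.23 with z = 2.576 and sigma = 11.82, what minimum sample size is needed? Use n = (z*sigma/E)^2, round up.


z*sigma/E = 2.576 * 11.82 / 2.23 ≈ 13.653955
(z*sigma/E)^2 ≈ 186.430491
round up: n = 187

187


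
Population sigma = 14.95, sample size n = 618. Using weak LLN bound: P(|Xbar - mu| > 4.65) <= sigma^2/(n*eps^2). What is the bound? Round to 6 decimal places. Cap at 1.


bound = min(1, sigma^2/(n*eps^2))
sigma^2 = 14.95^2 = 223.5025
n*eps^2 = 618 * 4.65^2 = 618 * 21.6225 = 13362.705
sigma^2/(n*eps^2) = 223.5025 / 13362.705 ≈ 0.01672584

0.016726


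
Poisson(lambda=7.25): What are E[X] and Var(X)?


E[X] = Var(X) = lambda = 7.25

7.25, 7.25


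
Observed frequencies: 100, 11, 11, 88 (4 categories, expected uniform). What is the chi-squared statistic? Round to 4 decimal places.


chi2 = sum((O-E)^2/E), E = total/4
total = 210, E = 210/4 = 52.5
(100 - 52.5)^2 / 52.5 = 2256.25 / 52.5 = 1805/42 ≈ 42.976190
(11 - 52.5)^2 / 52.5 = 1722.25 / 52.5 = 6889/210 ≈ 32.804762
(11 - 52.5)^2 / 52.5 = 1722.25 / 52.5 = 6889/210 ≈ 32.804762
(88 - 52.5)^2 / 52.5 = 1260.25 / 52.5 = 5041/210 ≈ 24.004762
chi2 = 13922/105 ≈ 132.590476

132.5905


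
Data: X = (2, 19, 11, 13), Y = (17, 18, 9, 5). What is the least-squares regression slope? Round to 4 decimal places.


b = sum((xi-xbar)(yi-ybar)) / sum((xi-xbar)^2)
n = 4, xbar = 45/4 = 11.25, ybar = 49/4 = 12.25
Sxy = sum((xi-xbar)(yi-ybar)) = -11.25
Sxx = sum((xi-xbar)^2) = 148.75
b = Sxy / Sxx = -9/119 ≈ -0.075630

-0.0756


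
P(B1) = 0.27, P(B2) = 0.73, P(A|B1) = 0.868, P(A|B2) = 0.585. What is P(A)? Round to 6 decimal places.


P(A) = P(A|B1)*P(B1) + P(A|B2)*P(B2)
P(A|B1)*P(B1) = 0.868 * 0.27 = 0.23436
P(A|B2)*P(B2) = 0.585 * 0.73 = 0.42705
P(A) = 0.23436 + 0.42705 = 0.66141

0.661410


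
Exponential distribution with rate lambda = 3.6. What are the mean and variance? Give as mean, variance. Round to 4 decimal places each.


mean = 1/lam, var = 1/lam^2
mean = 1 / 3.6 = 5/18 ≈ 0.277778
lam^2 = 3.6^2 = 12.96
var = 1 / 12.96 = 25/324 ≈ 0.077160

0.2778, 0.0772


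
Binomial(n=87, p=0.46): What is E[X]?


E[X] = n*p = 87 * 0.46 = 40.02

40.02


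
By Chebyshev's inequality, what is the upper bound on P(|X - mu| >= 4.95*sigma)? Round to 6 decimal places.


P <= 1/k^2
k^2 = 4.95^2 = 24.5025
1/k^2 = 1 / 24.5025 = 400/9801 ≈ 0.04081216

0.040812


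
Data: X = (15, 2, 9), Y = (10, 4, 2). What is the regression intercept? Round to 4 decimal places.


a = ybar - b*xbar, where b = sum((xi-xbar)(yi-ybar)) / sum((xi-xbar)^2)
n = 3, xbar = 26/3 ≈ 8.666667, ybar = 16/3 ≈ 5.333333
Sxy = sum((xi-xbar)(yi-ybar)) = 112/3 ≈ 37.333333
Sxx = sum((xi-xbar)^2) = 254/3 ≈ 84.666667
b = Sxy / Sxx = 56/127 ≈ 0.440945
a = 5.333333 - 0.440945 * 8.666667 = 192/127 ≈ 1.511811

1.5118


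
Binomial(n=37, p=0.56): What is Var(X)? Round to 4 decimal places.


Var = n*p*(1-p) = 37 * 0.56 * 0.44 = 9.1168

9.1168


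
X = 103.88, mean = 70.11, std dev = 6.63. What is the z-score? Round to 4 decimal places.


z = (X - mu) / sigma
X - mu = 103.88 - 70.11 = 33.77
z = 33.77 / 6.63 = 3377/663 ≈ 5.093514

5.0935


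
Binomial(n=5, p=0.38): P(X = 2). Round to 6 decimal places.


P = C(n,k) * p^k * (1-p)^(n-k)
C(5,2) = 10
p^k = 0.38^2 = 0.1444
(1-p)^(n-k) = 0.62^3 = 0.238328
P = 10 * 0.1444 * 0.238328 ≈ 0.344146

0.344146


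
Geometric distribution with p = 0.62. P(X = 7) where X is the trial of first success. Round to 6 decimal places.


P = (1-p)^(k-1) * p
(1-p)^(k-1) = 0.38^6 ≈ 0.003010936
P = 0.003010936 * 0.62 ≈ 0.001866781

0.001867


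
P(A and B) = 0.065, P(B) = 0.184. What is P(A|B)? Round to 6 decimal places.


P(A|B) = P(A and B) / P(B) = 0.065 / 0.184 = 65/184 ≈ 0.35326087

0.353261


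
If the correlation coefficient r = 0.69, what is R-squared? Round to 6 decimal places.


R^2 = r^2 = (0.69)^2 = 0.4761

0.476100


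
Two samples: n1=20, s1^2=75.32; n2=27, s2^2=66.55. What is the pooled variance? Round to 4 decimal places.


sp^2 = ((n1-1)*s1^2 + (n2-1)*s2^2)/(n1+n2-2)
(n1-1)*s1^2 = 19 * 75.32 = 1431.08
(n2-1)*s2^2 = 26 * 66.55 = 1730.3
numerator = 1431.08 + 1730.3 = 3161.38
n1+n2-2 = 45
sp^2 = 3161.38 / 45 = 158069/2250 ≈ 70.252889

70.2529


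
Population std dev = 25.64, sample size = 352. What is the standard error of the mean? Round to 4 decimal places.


SE = sigma / sqrt(n)
sqrt(352) ≈ 18.761663
SE = 25.64 / 18.761663 ≈ 1.366617

1.3666


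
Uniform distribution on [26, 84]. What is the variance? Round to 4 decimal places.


Var = (b-a)^2 / 12
(b-a)^2 = (84 - 26)^2 = 3364
Var = 3364/12 ≈ 280.333333

280.3333


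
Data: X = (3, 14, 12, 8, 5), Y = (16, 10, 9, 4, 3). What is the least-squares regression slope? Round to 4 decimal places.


b = sum((xi-xbar)(yi-ybar)) / sum((xi-xbar)^2)
n = 5, xbar = 42/5 = 8.4, ybar = 42/5 = 8.4
Sxy = sum((xi-xbar)(yi-ybar)) = -9.8
Sxx = sum((xi-xbar)^2) = 85.2
b = Sxy / Sxx = -49/426 ≈ -0.115023

-0.1150


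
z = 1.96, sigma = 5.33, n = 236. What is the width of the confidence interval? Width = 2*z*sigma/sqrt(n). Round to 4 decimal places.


width = 2*z*sigma/sqrt(n)
2*z*sigma = 2 * 1.96 * 5.33 = 20.8936
sqrt(236) ≈ 15.362291
width = 20.8936 / 15.362291 ≈ 1.360058

1.3601


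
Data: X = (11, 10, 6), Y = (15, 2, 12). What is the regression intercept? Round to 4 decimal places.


a = ybar - b*xbar, where b = sum((xi-xbar)(yi-ybar)) / sum((xi-xbar)^2)
n = 3, xbar = 27/3 = 9, ybar = 29/3 ≈ 9.666667
Sxy = sum((xi-xbar)(yi-ybar)) = -4
Sxx = sum((xi-xbar)^2) = 14
b = Sxy / Sxx = -2/7 ≈ -0.285714
a = 9.666667 - (-0.285714) * 9 = 257/21 ≈ 12.238095

12.2381


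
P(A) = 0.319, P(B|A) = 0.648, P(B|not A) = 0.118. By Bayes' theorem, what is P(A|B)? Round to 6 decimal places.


P(A|B) = P(B|A)*P(A) / P(B), P(B) = P(B|A)*P(A) + P(B|not A)*P(not A)
P(B|A)*P(A) = 0.648 * 0.319 = 0.206712
P(B|not A)*P(not A) = 0.118 * 0.681 = 0.080358
P(B) = 0.206712 + 0.080358 = 0.28707
P(A|B) = 0.206712 / 0.28707 ≈ 0.72007524

0.720075


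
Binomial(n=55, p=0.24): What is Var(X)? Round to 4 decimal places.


Var = n*p*(1-p) = 55 * 0.24 * 0.76 = 10.032

10.0320


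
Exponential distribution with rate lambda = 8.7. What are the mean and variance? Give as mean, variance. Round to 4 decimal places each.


mean = 1/lam, var = 1/lam^2
mean = 1 / 8.7 = 10/87 ≈ 0.114943
lam^2 = 8.7^2 = 75.69
var = 1 / 75.69 = 100/7569 ≈ 0.013212

0.1149, 0.0132


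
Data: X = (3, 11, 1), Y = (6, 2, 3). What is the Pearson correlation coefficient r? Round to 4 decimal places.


r = sum((xi-xbar)(yi-ybar)) / sqrt(sum((xi-xbar)^2) * sum((yi-ybar)^2))
n = 3, xbar = 15/3 = 5, ybar = 11/3 ≈ 3.666667
Sxy = sum((xi-xbar)(yi-ybar)) = -12
Sxx = sum((xi-xbar)^2) = 56
Syy = sum((yi-ybar)^2) = 26/3 ≈ 8.666667
sqrt(Sxx*Syy) ≈ 22.030282
r = Sxy / sqrt(Sxx*Syy) = -12 / 22.030282 ≈ -0.544705

-0.5447


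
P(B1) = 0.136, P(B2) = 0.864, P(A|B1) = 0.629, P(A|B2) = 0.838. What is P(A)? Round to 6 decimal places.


P(A) = P(A|B1)*P(B1) + P(A|B2)*P(B2)
P(A|B1)*P(B1) = 0.629 * 0.136 = 0.085544
P(A|B2)*P(B2) = 0.838 * 0.864 = 0.724032
P(A) = 0.085544 + 0.724032 = 0.809576

0.809576


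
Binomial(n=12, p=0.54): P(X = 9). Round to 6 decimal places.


P = C(n,k) * p^k * (1-p)^(n-k)
C(12,9) = 220
p^k = 0.54^9 ≈ 0.003904306
(1-p)^(n-k) = 0.46^3 = 0.097336
P = 220 * 0.003904306 * 0.097336 ≈ 0.083606

0.083606


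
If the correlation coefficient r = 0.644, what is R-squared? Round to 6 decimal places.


R^2 = r^2 = (0.644)^2 = 0.414736

0.414736


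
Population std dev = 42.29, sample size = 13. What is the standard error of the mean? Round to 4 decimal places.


SE = sigma / sqrt(n)
sqrt(13) ≈ 3.605551
SE = 42.29 / 3.605551 ≈ 11.729136

11.7291


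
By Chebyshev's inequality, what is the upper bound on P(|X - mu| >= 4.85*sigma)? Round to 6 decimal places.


P <= 1/k^2
k^2 = 4.85^2 = 23.5225
1/k^2 = 1 / 23.5225 = 400/9409 ≈ 0.04251249

0.042512


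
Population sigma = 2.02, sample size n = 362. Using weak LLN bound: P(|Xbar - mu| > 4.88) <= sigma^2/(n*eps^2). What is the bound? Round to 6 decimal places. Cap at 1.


bound = min(1, sigma^2/(n*eps^2))
sigma^2 = 2.02^2 = 4.0804
n*eps^2 = 362 * 4.88^2 = 362 * 23.8144 = 8620.8128
sigma^2/(n*eps^2) = 4.0804 / 8620.8128 ≈ 0.00047332

0.000473


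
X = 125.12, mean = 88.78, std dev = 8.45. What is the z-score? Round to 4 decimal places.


z = (X - mu) / sigma
X - mu = 125.12 - 88.78 = 36.34
z = 36.34 / 8.45 = 3634/845 ≈ 4.300592

4.3006


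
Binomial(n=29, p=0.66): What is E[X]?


E[X] = n*p = 29 * 0.66 = 19.14

19.14


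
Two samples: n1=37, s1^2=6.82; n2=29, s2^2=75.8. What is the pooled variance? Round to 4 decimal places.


sp^2 = ((n1-1)*s1^2 + (n2-1)*s2^2)/(n1+n2-2)
(n1-1)*s1^2 = 36 * 6.82 = 245.52
(n2-1)*s2^2 = 28 * 75.8 = 2122.4
numerator = 245.52 + 2122.4 = 2367.92
n1+n2-2 = 64
sp^2 = 2367.92 / 64 = 36.99875

36.9988


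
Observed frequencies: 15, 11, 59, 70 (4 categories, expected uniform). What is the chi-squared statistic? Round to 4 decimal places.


chi2 = sum((O-E)^2/E), E = total/4
total = 155, E = 155/4 = 38.75
(15 - 38.75)^2 / 38.75 = 564.0625 / 38.75 = 1805/124 ≈ 14.556452
(11 - 38.75)^2 / 38.75 = 770.0625 / 38.75 = 12321/620 ≈ 19.872581
(59 - 38.75)^2 / 38.75 = 410.0625 / 38.75 = 6561/620 ≈ 10.582258
(70 - 38.75)^2 / 38.75 = 976.5625 / 38.75 = 3125/124 ≈ 25.201613
chi2 = 10883/155 ≈ 70.212903

70.2129


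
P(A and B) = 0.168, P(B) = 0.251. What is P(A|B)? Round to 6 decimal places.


P(A|B) = P(A and B) / P(B) = 0.168 / 0.251 = 168/251 ≈ 0.66932271

0.669323


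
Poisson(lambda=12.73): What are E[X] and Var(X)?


E[X] = Var(X) = lambda = 12.73

12.73, 12.73


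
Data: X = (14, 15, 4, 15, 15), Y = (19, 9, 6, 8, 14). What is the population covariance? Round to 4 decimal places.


Cov = (1/n)*sum((xi-xbar)(yi-ybar))
n = 5, xbar = 63/5 = 12.6, ybar = 56/5 = 11.2
sum((xi-xbar)(yi-ybar)) = 49.4
Cov = 49.4 / 5 = 9.88

9.8800


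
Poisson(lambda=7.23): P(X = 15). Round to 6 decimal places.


P = e^(-lam) * lam^k / k!
e^(-7.23) ≈ 0.0007245209
lam^k = 7.23^15 ≈ 7710356511366.487774
k! = 15! = 1307674368000
P = 0.0007245209 * 7710356511366.487774 / 1307674368000 ≈ 0.004272

0.004272


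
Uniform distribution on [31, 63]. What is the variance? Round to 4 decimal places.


Var = (b-a)^2 / 12
(b-a)^2 = (63 - 31)^2 = 1024
Var = 1024/12 ≈ 85.333333

85.3333


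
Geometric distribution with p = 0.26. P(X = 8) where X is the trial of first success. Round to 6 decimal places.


P = (1-p)^(k-1) * p
(1-p)^(k-1) = 0.74^7 ≈ 0.1215128
P = 0.1215128 * 0.26 ≈ 0.03159333

0.031593


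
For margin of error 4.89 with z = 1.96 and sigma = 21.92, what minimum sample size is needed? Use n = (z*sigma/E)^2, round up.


z*sigma/E = 1.96 * 21.92 / 4.89 ≈ 8.785930
(z*sigma/E)^2 ≈ 77.192574
round up: n = 78

78


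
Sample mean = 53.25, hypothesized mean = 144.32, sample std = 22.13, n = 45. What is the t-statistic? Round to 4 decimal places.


t = (xbar - mu0) / (s/sqrt(n))
xbar - mu0 = 53.25 - 144.32 = -91.07
sqrt(45) ≈ 6.70820393
s/sqrt(n) = 22.13 / 6.70820393 ≈ 3.29894562
t = -91.07 / 3.29894562 ≈ -27.605790

-27.6058


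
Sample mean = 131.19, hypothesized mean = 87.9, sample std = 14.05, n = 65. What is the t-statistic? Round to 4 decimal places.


t = (xbar - mu0) / (s/sqrt(n))
xbar - mu0 = 131.19 - 87.9 = 43.29
sqrt(65) ≈ 8.06225775
s/sqrt(n) = 14.05 / 8.06225775 ≈ 1.74268802
t = 43.29 / 1.74268802 ≈ 24.840935

24.8409


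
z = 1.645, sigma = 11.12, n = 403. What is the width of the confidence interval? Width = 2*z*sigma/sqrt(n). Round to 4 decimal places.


width = 2*z*sigma/sqrt(n)
2*z*sigma = 2 * 1.645 * 11.12 = 36.5848
sqrt(403) ≈ 20.074860
width = 36.5848 / 20.074860 ≈ 1.822419

1.8224


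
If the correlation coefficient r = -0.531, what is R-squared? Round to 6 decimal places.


R^2 = r^2 = (-0.531)^2 = 0.281961

0.281961


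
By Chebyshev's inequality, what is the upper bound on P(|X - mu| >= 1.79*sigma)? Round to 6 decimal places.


P <= 1/k^2
k^2 = 1.79^2 = 3.2041
1/k^2 = 1 / 3.2041 ≈ 0.31210012

0.312100


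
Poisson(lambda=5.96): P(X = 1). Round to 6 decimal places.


P = e^(-lam) * lam^k / k!
e^(-5.96) ≈ 0.002579912
lam^k = 5.96^1 = 5.96
k! = 1! = 1
P = 0.002579912 * 5.96 / 1 ≈ 0.015376

0.015376


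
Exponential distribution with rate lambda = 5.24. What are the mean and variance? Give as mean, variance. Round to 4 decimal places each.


mean = 1/lam, var = 1/lam^2
mean = 1 / 5.24 = 25/131 ≈ 0.190840
lam^2 = 5.24^2 = 27.4576
var = 1 / 27.4576 ≈ 0.036420

0.1908, 0.0364


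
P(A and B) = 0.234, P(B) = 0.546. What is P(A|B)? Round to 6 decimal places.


P(A|B) = P(A and B) / P(B) = 0.234 / 0.546 = 3/7 ≈ 0.42857143

0.428571


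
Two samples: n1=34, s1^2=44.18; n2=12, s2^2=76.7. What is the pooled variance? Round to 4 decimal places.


sp^2 = ((n1-1)*s1^2 + (n2-1)*s2^2)/(n1+n2-2)
(n1-1)*s1^2 = 33 * 44.18 = 1457.94
(n2-1)*s2^2 = 11 * 76.7 = 843.7
numerator = 1457.94 + 843.7 = 2301.64
n1+n2-2 = 44
sp^2 = 2301.64 / 44 = 52.31

52.3100


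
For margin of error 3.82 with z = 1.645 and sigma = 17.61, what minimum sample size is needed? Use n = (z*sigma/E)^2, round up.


z*sigma/E = 1.645 * 17.61 / 3.82 ≈ 7.583364
(z*sigma/E)^2 ≈ 57.507408
round up: n = 58

58


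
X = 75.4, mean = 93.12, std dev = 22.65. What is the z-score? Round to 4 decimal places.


z = (X - mu) / sigma
X - mu = 75.4 - 93.12 = -17.72
z = -17.72 / 22.65 = -1772/2265 ≈ -0.782340

-0.7823


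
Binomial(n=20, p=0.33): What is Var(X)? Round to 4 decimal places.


Var = n*p*(1-p) = 20 * 0.33 * 0.67 = 4.422

4.4220


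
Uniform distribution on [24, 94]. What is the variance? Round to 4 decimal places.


Var = (b-a)^2 / 12
(b-a)^2 = (94 - 24)^2 = 4900
Var = 4900/12 ≈ 408.333333

408.3333


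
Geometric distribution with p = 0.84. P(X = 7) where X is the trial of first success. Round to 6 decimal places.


P = (1-p)^(k-1) * p
(1-p)^(k-1) = 0.16^6 ≈ 0.00001677722
P = 0.00001677722 * 0.84 ≈ 0.00001409286

0.000014
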